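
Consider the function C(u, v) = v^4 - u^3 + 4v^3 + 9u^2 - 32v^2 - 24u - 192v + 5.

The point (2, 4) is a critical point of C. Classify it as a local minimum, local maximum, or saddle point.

local minimum

The mixed partial ∂²C/∂u∂v is 0, so the Hessian at any point is diag(C_uu, C_vv) = diag(6(-u + 3), 4(3v^2 + 6v - 16)).
At (2, 4): H = diag(6, 224).
Both eigenvalues are positive, so H is positive definite: a local minimum.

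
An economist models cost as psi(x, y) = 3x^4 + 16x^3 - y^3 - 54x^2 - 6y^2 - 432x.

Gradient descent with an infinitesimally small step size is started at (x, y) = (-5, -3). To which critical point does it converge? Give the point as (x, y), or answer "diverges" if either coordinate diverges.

(-4, -4)

psi is separable, so gradient descent decouples: x follows -∂psi/∂x, y follows -∂psi/∂y.
∂psi/∂x = 12(x - 3)(x + 3)(x + 4); at x=-5 this is -192, so x increases.
∂psi/∂y = -3y(y + 4); at y=-3 this is 9, so y decreases.
x converges to its nearest critical value -4 (a local min of the x-part); y converges to -4. The iterate converges to (-4, -4).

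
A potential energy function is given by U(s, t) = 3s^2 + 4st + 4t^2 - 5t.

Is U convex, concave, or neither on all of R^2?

convex

U is quadratic, so its Hessian is the constant matrix H = [[6, 4], [4, 8]].
det(H) = 32, tr(H) = 14.
det(H) > 0 and tr(H) > 0, so H is positive definite everywhere: convex.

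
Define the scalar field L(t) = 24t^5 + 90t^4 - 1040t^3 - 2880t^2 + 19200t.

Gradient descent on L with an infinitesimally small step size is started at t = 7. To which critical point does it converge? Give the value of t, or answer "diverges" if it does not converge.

L'(t) = 120(t - 4)(t - 2)(t + 4)(t + 5), so L'(7) = 237600.
Gradient descent moves in the -L' direction, i.e. t is decreasing.
The nearest critical point in that direction is t = 4, where L'' = 17280 > 0 (a local minimum). The iterate converges there.

4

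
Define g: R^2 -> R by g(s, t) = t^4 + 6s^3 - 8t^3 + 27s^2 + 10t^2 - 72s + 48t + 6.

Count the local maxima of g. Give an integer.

1

g separates as a function of s plus a function of t, so ∇g=0 decouples.
∂g/∂s = 18(s - 1)(s + 4) = 0 at s ∈ {-4, 1}; ∂g/∂t = 4(t - 4)(t - 3)(t + 1) = 0 at t ∈ {-1, 3, 4}.
The Hessian is diagonal: diag(g_ss, g_tt). Second derivatives: g_ss(-4)=-90, g_ss(1)=90; g_tt(-1)=80, g_tt(3)=-16, g_tt(4)=20.
Local maxima occur where both diagonal entries negative: (-4, 3). Count: 1.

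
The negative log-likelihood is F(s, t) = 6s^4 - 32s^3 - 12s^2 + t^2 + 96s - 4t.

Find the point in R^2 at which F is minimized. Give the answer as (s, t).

(4, 2)

F(s,t) separates as P(s) + Q(t), so its minimum is min P + min Q.
P'(s) = 24(s - 4)(s - 1)(s + 1) vanishes at s ∈ {-1, 1, 4}; Q'(t) = 2(t - 2) vanishes at t ∈ {2}.
Local minima of P (where P''>0): P(-1)=-70, P(4)=-320. Local minima of Q: Q(2)=-4.
So the global minimum of F is P(4) + Q(2) = -320 − 4 = -324, attained at (4, 2).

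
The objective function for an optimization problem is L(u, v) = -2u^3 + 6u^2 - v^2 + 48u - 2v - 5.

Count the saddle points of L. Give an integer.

L separates as a function of u plus a function of v, so ∇L=0 decouples.
∂L/∂u = -6(u - 4)(u + 2) = 0 at u ∈ {-2, 4}; ∂L/∂v = -2(v + 1) = 0 at v ∈ {-1}.
The Hessian is diagonal: diag(L_uu, L_vv). Second derivatives: L_uu(-2)=36, L_uu(4)=-36; L_vv(-1)=-2.
Saddle points occur where the two diagonal entries have opposite signs: (-2, -1). Count: 1.

1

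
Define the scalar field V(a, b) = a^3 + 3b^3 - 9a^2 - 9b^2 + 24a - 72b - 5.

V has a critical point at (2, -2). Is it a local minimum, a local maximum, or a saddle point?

The mixed partial ∂²V/∂a∂b is 0, so the Hessian at any point is diag(V_aa, V_bb) = diag(6(a - 3), 18(b - 1)).
At (2, -2): H = diag(-6, -54).
Both eigenvalues are negative, so H is negative definite: a local maximum.

local maximum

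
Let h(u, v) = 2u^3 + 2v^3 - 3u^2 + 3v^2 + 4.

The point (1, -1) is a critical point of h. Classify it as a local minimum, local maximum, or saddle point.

saddle point

The mixed partial ∂²h/∂u∂v is 0, so the Hessian at any point is diag(h_uu, h_vv) = diag(6(2u - 1), 6(2v + 1)).
At (1, -1): H = diag(6, -6).
The eigenvalues have opposite signs, so H is indefinite: a saddle point.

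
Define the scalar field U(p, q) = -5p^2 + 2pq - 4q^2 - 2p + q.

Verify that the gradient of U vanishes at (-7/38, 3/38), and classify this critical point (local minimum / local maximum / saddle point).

∇U = (-10p + 2q - 2, 2p - 8q + 1); substituting (-7/38, 3/38) gives ∇U = (0, 0), so (-7/38, 3/38) is indeed a critical point.
The Hessian of U is constant: H = [[-10, 2], [2, -8]].
det(H) = (-10)·(-8) − 2² = 76.
det(H) > 0 and tr(H) = -18 < 0, so H is negative definite and the point is a local maximum.

local maximum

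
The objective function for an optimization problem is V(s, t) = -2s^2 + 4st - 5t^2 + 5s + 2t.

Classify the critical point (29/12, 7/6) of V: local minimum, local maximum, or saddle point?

local maximum

The Hessian of V is constant: H = [[-4, 4], [4, -10]].
det(H) = (-4)·(-10) − 4² = 24.
det(H) > 0 and tr(H) = -14 < 0, so H is negative definite and the point is a local maximum.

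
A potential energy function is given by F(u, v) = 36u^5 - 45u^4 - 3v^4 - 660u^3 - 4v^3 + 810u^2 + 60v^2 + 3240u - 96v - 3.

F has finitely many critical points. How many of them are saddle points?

6

F separates as a function of u plus a function of v, so ∇F=0 decouples.
∂F/∂u = 180(u - 3)(u - 2)(u + 1)(u + 3) = 0 at u ∈ {-3, -1, 2, 3}; ∂F/∂v = -12(v - 2)(v - 1)(v + 4) = 0 at v ∈ {-4, 1, 2}.
The Hessian is diagonal: diag(F_uu, F_vv). Second derivatives: F_uu(-3)=-10800, F_uu(-1)=4320, F_uu(2)=-2700, F_uu(3)=4320; F_vv(-4)=-360, F_vv(1)=60, F_vv(2)=-72.
Saddle points occur where the two diagonal entries have opposite signs: (-3, 1), (-1, -4), (-1, 2), (2, 1), (3, -4), (3, 2). Count: 6.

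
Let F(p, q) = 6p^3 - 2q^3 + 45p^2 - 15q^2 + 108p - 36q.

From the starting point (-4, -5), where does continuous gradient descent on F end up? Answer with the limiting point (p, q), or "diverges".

F is separable, so gradient descent decouples: p follows -∂F/∂p, q follows -∂F/∂q.
∂F/∂p = 18(p + 2)(p + 3); at p=-4 this is 36, so p decreases.
∂F/∂q = -6(q + 2)(q + 3); at q=-5 this is -36, so q increases.
The p-coordinate has no critical point in that direction and runs off to infinity.

diverges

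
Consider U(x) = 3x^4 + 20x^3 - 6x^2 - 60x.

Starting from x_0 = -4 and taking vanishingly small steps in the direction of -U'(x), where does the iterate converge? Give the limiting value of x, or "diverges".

-5

U'(x) = 12(x - 1)(x + 1)(x + 5), so U'(-4) = 180.
Gradient descent moves in the -U' direction, i.e. x is decreasing.
The nearest critical point in that direction is x = -5, where U'' = 288 > 0 (a local minimum). The iterate converges there.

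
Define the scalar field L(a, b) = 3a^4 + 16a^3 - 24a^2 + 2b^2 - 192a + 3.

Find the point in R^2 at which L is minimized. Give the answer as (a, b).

(2, 0)

L(a,b) separates as P(a) + Q(b) + 3, so its minimum is min P + min Q + 3.
P'(a) = 12(a - 2)(a + 2)(a + 4) vanishes at a ∈ {-4, -2, 2}; Q'(b) = 4b vanishes at b ∈ {0}.
Local minima of P (where P''>0): P(-4)=128, P(2)=-304. Local minima of Q: Q(0)=0.
So the global minimum of L is P(2) + Q(0) + 3 = -304 + 0 + 3 = -301, attained at (2, 0).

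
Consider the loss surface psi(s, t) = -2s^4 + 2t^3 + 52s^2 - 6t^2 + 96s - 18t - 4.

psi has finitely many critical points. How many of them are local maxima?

2

psi separates as a function of s plus a function of t, so ∇psi=0 decouples.
∂psi/∂s = -8(s - 4)(s + 1)(s + 3) = 0 at s ∈ {-3, -1, 4}; ∂psi/∂t = 6(t - 3)(t + 1) = 0 at t ∈ {-1, 3}.
The Hessian is diagonal: diag(psi_ss, psi_tt). Second derivatives: psi_ss(-3)=-112, psi_ss(-1)=80, psi_ss(4)=-280; psi_tt(-1)=-24, psi_tt(3)=24.
Local maxima occur where both diagonal entries negative: (-3, -1), (4, -1). Count: 2.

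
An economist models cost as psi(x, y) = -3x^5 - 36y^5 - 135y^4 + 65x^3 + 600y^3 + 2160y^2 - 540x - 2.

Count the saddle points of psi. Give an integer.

psi separates as a function of x plus a function of y, so ∇psi=0 decouples.
∂psi/∂x = -15(x - 3)(x - 2)(x + 2)(x + 3) = 0 at x ∈ {-3, -2, 2, 3}; ∂psi/∂y = -180y(y - 3)(y + 2)(y + 4) = 0 at y ∈ {-4, -2, 0, 3}.
The Hessian is diagonal: diag(psi_xx, psi_yy). Second derivatives: psi_xx(-3)=450, psi_xx(-2)=-300, psi_xx(2)=300, psi_xx(3)=-450; psi_yy(-4)=10080, psi_yy(-2)=-3600, psi_yy(0)=4320, psi_yy(3)=-18900.
Saddle points occur where the two diagonal entries have opposite signs: (-3, -2), (-3, 3), (-2, -4), (-2, 0), (2, -2), (2, 3), (3, -4), (3, 0). Count: 8.

8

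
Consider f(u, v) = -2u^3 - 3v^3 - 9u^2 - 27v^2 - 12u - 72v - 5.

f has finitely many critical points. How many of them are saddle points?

2

f separates as a function of u plus a function of v, so ∇f=0 decouples.
∂f/∂u = -6(u + 1)(u + 2) = 0 at u ∈ {-2, -1}; ∂f/∂v = -9(v + 2)(v + 4) = 0 at v ∈ {-4, -2}.
The Hessian is diagonal: diag(f_uu, f_vv). Second derivatives: f_uu(-2)=6, f_uu(-1)=-6; f_vv(-4)=18, f_vv(-2)=-18.
Saddle points occur where the two diagonal entries have opposite signs: (-2, -2), (-1, -4). Count: 2.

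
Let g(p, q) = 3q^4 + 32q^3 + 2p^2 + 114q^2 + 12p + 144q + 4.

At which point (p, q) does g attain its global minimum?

g(p,q) separates as A(p) + B(q) + 4, so its minimum is min A + min B + 4.
A'(p) = 4p + 12 vanishes at p ∈ {-3}; B'(q) = 12(q + 1)(q + 3)(q + 4) vanishes at q ∈ {-4, -3, -1}.
Local minima of A (where A''>0): A(-3)=-18. Local minima of B: B(-4)=-32, B(-1)=-59.
So the global minimum of g is A(-3) + B(-1) + 4 = -18 − 59 + 4 = -73, attained at (-3, -1).

(-3, -1)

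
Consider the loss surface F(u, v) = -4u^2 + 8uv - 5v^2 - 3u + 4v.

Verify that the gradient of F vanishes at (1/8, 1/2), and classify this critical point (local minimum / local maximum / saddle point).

∇F = (-8u + 8v - 3, 8u - 10v + 4); substituting (1/8, 1/2) gives ∇F = (0, 0), so (1/8, 1/2) is indeed a critical point.
The Hessian of F is constant: H = [[-8, 8], [8, -10]].
det(H) = (-8)·(-10) − 8² = 16.
det(H) > 0 and tr(H) = -18 < 0, so H is negative definite and the point is a local maximum.

local maximum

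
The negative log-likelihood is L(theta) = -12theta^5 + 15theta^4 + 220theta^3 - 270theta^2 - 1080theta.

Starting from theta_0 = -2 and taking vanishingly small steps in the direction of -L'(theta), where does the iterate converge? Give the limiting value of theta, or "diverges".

L'(theta) = -60(theta - 3)(theta - 2)(theta + 1)(theta + 3), so L'(-2) = 1200.
Gradient descent moves in the -L' direction, i.e. theta is decreasing.
The nearest critical point in that direction is theta = -3, where L'' = 3600 > 0 (a local minimum). The iterate converges there.

-3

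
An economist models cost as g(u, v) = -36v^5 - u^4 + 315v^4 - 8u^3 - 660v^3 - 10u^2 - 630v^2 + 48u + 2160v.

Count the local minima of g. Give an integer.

g separates as a function of u plus a function of v, so ∇g=0 decouples.
∂g/∂u = -4(u - 1)(u + 3)(u + 4) = 0 at u ∈ {-4, -3, 1}; ∂g/∂v = -180(v - 4)(v - 3)(v - 1)(v + 1) = 0 at v ∈ {-1, 1, 3, 4}.
The Hessian is diagonal: diag(g_uu, g_vv). Second derivatives: g_uu(-4)=-20, g_uu(-3)=16, g_uu(1)=-80; g_vv(-1)=7200, g_vv(1)=-2160, g_vv(3)=1440, g_vv(4)=-2700.
Local minima occur where both diagonal entries positive: (-3, -1), (-3, 3). Count: 2.

2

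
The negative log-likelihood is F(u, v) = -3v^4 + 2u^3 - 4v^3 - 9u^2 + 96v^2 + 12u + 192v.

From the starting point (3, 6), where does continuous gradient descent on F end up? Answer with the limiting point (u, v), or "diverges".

diverges

F is separable, so gradient descent decouples: u follows -∂F/∂u, v follows -∂F/∂v.
∂F/∂u = 6(u - 2)(u - 1); at u=3 this is 12, so u decreases.
∂F/∂v = -12(v - 4)(v + 1)(v + 4); at v=6 this is -1680, so v increases.
The v-coordinate has no critical point in that direction and runs off to infinity.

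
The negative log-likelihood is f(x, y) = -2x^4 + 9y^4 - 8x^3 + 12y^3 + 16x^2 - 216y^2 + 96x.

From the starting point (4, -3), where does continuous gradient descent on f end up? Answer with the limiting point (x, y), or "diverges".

diverges

f is separable, so gradient descent decouples: x follows -∂f/∂x, y follows -∂f/∂y.
∂f/∂x = -8(x - 2)(x + 2)(x + 3); at x=4 this is -672, so x increases.
∂f/∂y = 36y(y - 3)(y + 4); at y=-3 this is 648, so y decreases.
The x-coordinate has no critical point in that direction and runs off to infinity.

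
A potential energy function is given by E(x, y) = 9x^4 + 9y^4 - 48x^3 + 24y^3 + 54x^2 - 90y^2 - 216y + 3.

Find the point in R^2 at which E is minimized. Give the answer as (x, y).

(3, 2)

E(x,y) separates as P(x) + Q(y) + 3, so its minimum is min P + min Q + 3.
P'(x) = 36x(x - 3)(x - 1) vanishes at x ∈ {0, 1, 3}; Q'(y) = 36(y - 2)(y + 1)(y + 3) vanishes at y ∈ {-3, -1, 2}.
Local minima of P (where P''>0): P(0)=0, P(3)=-81. Local minima of Q: Q(-3)=-81, Q(2)=-456.
So the global minimum of E is P(3) + Q(2) + 3 = -81 − 456 + 3 = -534, attained at (3, 2).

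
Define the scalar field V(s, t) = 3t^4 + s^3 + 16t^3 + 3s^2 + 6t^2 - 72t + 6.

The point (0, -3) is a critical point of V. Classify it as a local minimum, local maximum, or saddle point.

The mixed partial ∂²V/∂s∂t is 0, so the Hessian at any point is diag(V_ss, V_tt) = diag(6(s + 1), 12(3t^2 + 8t + 1)).
At (0, -3): H = diag(6, 48).
Both eigenvalues are positive, so H is positive definite: a local minimum.

local minimum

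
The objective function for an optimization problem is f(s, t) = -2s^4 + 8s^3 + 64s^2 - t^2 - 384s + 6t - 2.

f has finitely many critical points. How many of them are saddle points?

1

f separates as a function of s plus a function of t, so ∇f=0 decouples.
∂f/∂s = -8(s - 4)(s - 3)(s + 4) = 0 at s ∈ {-4, 3, 4}; ∂f/∂t = -2(t - 3) = 0 at t ∈ {3}.
The Hessian is diagonal: diag(f_ss, f_tt). Second derivatives: f_ss(-4)=-448, f_ss(3)=56, f_ss(4)=-64; f_tt(3)=-2.
Saddle points occur where the two diagonal entries have opposite signs: (3, 3). Count: 1.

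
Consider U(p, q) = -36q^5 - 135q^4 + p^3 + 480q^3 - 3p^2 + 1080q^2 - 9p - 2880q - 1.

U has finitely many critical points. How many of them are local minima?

2

U separates as a function of p plus a function of q, so ∇U=0 decouples.
∂U/∂p = 3(p - 3)(p + 1) = 0 at p ∈ {-1, 3}; ∂U/∂q = -180(q - 2)(q - 1)(q + 2)(q + 4) = 0 at q ∈ {-4, -2, 1, 2}.
The Hessian is diagonal: diag(U_pp, U_qq). Second derivatives: U_pp(-1)=-12, U_pp(3)=12; U_qq(-4)=10800, U_qq(-2)=-4320, U_qq(1)=2700, U_qq(2)=-4320.
Local minima occur where both diagonal entries positive: (3, -4), (3, 1). Count: 2.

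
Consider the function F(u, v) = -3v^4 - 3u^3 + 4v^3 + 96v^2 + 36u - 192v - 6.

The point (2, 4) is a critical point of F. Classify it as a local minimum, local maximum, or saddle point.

The mixed partial ∂²F/∂u∂v is 0, so the Hessian at any point is diag(F_uu, F_vv) = diag(-18u, 12(-3v^2 + 2v + 16)).
At (2, 4): H = diag(-36, -288).
Both eigenvalues are negative, so H is negative definite: a local maximum.

local maximum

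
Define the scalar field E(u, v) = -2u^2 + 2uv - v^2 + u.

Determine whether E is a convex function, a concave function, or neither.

E is quadratic, so its Hessian is the constant matrix H = [[-4, 2], [2, -2]].
det(H) = 4, tr(H) = -6.
det(H) > 0 and tr(H) < 0, so H is negative definite everywhere: concave.

concave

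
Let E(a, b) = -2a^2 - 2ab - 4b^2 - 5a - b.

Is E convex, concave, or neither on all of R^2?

concave

E is quadratic, so its Hessian is the constant matrix H = [[-4, -2], [-2, -8]].
det(H) = 28, tr(H) = -12.
det(H) > 0 and tr(H) < 0, so H is negative definite everywhere: concave.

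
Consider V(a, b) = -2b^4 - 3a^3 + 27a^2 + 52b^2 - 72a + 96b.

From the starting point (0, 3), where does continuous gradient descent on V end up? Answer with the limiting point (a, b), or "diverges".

(2, -1)

V is separable, so gradient descent decouples: a follows -∂V/∂a, b follows -∂V/∂b.
∂V/∂a = -9(a - 4)(a - 2); at a=0 this is -72, so a increases.
∂V/∂b = -8(b - 4)(b + 1)(b + 3); at b=3 this is 192, so b decreases.
a converges to its nearest critical value 2 (a local min of the a-part); b converges to -1. The iterate converges to (2, -1).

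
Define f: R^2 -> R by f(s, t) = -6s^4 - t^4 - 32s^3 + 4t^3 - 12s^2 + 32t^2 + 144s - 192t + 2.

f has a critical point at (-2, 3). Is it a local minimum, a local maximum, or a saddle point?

local minimum

The mixed partial ∂²f/∂s∂t is 0, so the Hessian at any point is diag(f_ss, f_tt) = diag(-24(3s^2 + 8s + 1), 4(-3t^2 + 6t + 16)).
At (-2, 3): H = diag(72, 28).
Both eigenvalues are positive, so H is positive definite: a local minimum.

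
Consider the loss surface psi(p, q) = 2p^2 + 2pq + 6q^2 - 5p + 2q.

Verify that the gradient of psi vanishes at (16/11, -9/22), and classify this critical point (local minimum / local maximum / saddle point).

local minimum

∇psi = (4p + 2q - 5, 2p + 12q + 2); substituting (16/11, -9/22) gives ∇psi = (0, 0), so (16/11, -9/22) is indeed a critical point.
The Hessian of psi is constant: H = [[4, 2], [2, 12]].
det(H) = 4·12 − 2² = 44.
det(H) > 0 and tr(H) = 16 > 0, so H is positive definite and the point is a local minimum.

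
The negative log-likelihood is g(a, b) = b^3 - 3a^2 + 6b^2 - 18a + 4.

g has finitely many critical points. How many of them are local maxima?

1

g separates as a function of a plus a function of b, so ∇g=0 decouples.
∂g/∂a = -6(a + 3) = 0 at a ∈ {-3}; ∂g/∂b = 3b(b + 4) = 0 at b ∈ {-4, 0}.
The Hessian is diagonal: diag(g_aa, g_bb). Second derivatives: g_aa(-3)=-6; g_bb(-4)=-12, g_bb(0)=12.
Local maxima occur where both diagonal entries negative: (-3, -4). Count: 1.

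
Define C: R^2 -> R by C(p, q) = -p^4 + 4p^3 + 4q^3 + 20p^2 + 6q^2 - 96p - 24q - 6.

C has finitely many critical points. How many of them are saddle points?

3

C separates as a function of p plus a function of q, so ∇C=0 decouples.
∂C/∂p = -4(p - 4)(p - 2)(p + 3) = 0 at p ∈ {-3, 2, 4}; ∂C/∂q = 12(q - 1)(q + 2) = 0 at q ∈ {-2, 1}.
The Hessian is diagonal: diag(C_pp, C_qq). Second derivatives: C_pp(-3)=-140, C_pp(2)=40, C_pp(4)=-56; C_qq(-2)=-36, C_qq(1)=36.
Saddle points occur where the two diagonal entries have opposite signs: (-3, 1), (2, -2), (4, 1). Count: 3.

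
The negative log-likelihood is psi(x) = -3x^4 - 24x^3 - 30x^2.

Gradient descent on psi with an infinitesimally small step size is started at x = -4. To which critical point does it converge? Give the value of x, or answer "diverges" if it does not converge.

psi'(x) = -12x(x + 1)(x + 5), so psi'(-4) = -144.
Gradient descent moves in the -psi' direction, i.e. x is increasing.
The nearest critical point in that direction is x = -1, where psi'' = 48 > 0 (a local minimum). The iterate converges there.

-1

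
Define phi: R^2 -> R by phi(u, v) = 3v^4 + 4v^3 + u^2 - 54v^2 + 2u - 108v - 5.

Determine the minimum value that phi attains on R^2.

-465

phi(u,v) separates as P(u) + Q(v) − 5, so its minimum is min P + min Q − 5.
P'(u) = 2u + 2 vanishes at u ∈ {-1}; Q'(v) = 12(v - 3)(v + 1)(v + 3) vanishes at v ∈ {-3, -1, 3}.
Local minima of P (where P''>0): P(-1)=-1. Local minima of Q: Q(-3)=-27, Q(3)=-459.
So the global minimum of phi is P(-1) + Q(3) − 5 = -1 − 459 − 5 = -465, attained at (-1, 3).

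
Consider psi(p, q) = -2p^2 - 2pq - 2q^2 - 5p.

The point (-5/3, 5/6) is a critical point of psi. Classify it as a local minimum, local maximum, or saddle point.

local maximum

The Hessian of psi is constant: H = [[-4, -2], [-2, -4]].
det(H) = (-4)·(-4) − (-2)² = 12.
det(H) > 0 and tr(H) = -8 < 0, so H is negative definite and the point is a local maximum.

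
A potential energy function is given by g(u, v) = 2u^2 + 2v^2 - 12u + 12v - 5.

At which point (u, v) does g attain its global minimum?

g(u,v) separates as P(u) + Q(v) − 5, so its minimum is min P + min Q − 5.
P'(u) = 4u - 12 vanishes at u ∈ {3}; Q'(v) = 4v + 12 vanishes at v ∈ {-3}.
Local minima of P (where P''>0): P(3)=-18. Local minima of Q: Q(-3)=-18.
So the global minimum of g is P(3) + Q(-3) − 5 = -18 − 18 − 5 = -41, attained at (3, -3).

(3, -3)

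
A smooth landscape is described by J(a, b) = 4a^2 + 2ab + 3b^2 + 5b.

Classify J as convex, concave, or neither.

J is quadratic, so its Hessian is the constant matrix H = [[8, 2], [2, 6]].
det(H) = 44, tr(H) = 14.
det(H) > 0 and tr(H) > 0, so H is positive definite everywhere: convex.

convex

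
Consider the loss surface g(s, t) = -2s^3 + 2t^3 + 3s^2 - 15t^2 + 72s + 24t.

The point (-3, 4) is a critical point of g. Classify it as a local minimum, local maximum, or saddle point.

local minimum

The mixed partial ∂²g/∂s∂t is 0, so the Hessian at any point is diag(g_ss, g_tt) = diag(6(-2s + 1), 6(2t - 5)).
At (-3, 4): H = diag(42, 18).
Both eigenvalues are positive, so H is positive definite: a local minimum.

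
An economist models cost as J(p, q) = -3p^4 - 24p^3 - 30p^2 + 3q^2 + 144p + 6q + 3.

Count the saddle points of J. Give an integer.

J separates as a function of p plus a function of q, so ∇J=0 decouples.
∂J/∂p = -12(p - 1)(p + 3)(p + 4) = 0 at p ∈ {-4, -3, 1}; ∂J/∂q = 6(q + 1) = 0 at q ∈ {-1}.
The Hessian is diagonal: diag(J_pp, J_qq). Second derivatives: J_pp(-4)=-60, J_pp(-3)=48, J_pp(1)=-240; J_qq(-1)=6.
Saddle points occur where the two diagonal entries have opposite signs: (-4, -1), (1, -1). Count: 2.

2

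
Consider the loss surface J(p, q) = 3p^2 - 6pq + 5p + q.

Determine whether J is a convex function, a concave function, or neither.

J is quadratic, so its Hessian is the constant matrix H = [[6, -6], [-6, 0]].
det(H) = -36, tr(H) = 6.
det(H) < 0, so H is indefinite: neither convex nor concave.

neither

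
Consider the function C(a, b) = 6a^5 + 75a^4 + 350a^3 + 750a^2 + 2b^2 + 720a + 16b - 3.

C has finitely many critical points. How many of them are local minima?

C separates as a function of a plus a function of b, so ∇C=0 decouples.
∂C/∂a = 30(a + 1)(a + 2)(a + 3)(a + 4) = 0 at a ∈ {-4, -3, -2, -1}; ∂C/∂b = 4(b + 4) = 0 at b ∈ {-4}.
The Hessian is diagonal: diag(C_aa, C_bb). Second derivatives: C_aa(-4)=-180, C_aa(-3)=60, C_aa(-2)=-60, C_aa(-1)=180; C_bb(-4)=4.
Local minima occur where both diagonal entries positive: (-3, -4), (-1, -4). Count: 2.

2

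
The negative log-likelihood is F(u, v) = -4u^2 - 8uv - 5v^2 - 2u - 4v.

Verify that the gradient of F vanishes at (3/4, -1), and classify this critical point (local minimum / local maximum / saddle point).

∇F = (-8u - 8v - 2, -8u - 10v - 4); substituting (3/4, -1) gives ∇F = (0, 0), so (3/4, -1) is indeed a critical point.
The Hessian of F is constant: H = [[-8, -8], [-8, -10]].
det(H) = (-8)·(-10) − (-8)² = 16.
det(H) > 0 and tr(H) = -18 < 0, so H is negative definite and the point is a local maximum.

local maximum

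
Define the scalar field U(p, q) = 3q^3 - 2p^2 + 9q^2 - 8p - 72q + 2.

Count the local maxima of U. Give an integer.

U separates as a function of p plus a function of q, so ∇U=0 decouples.
∂U/∂p = -4(p + 2) = 0 at p ∈ {-2}; ∂U/∂q = 9(q - 2)(q + 4) = 0 at q ∈ {-4, 2}.
The Hessian is diagonal: diag(U_pp, U_qq). Second derivatives: U_pp(-2)=-4; U_qq(-4)=-54, U_qq(2)=54.
Local maxima occur where both diagonal entries negative: (-2, -4). Count: 1.

1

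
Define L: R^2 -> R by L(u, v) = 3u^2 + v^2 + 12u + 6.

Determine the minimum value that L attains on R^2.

L(u,v) separates as P(u) + Q(v) + 6, so its minimum is min P + min Q + 6.
P'(u) = 6u + 12 vanishes at u ∈ {-2}; Q'(v) = 2v vanishes at v ∈ {0}.
Local minima of P (where P''>0): P(-2)=-12. Local minima of Q: Q(0)=0.
So the global minimum of L is P(-2) + Q(0) + 6 = -12 + 0 + 6 = -6, attained at (-2, 0).

-6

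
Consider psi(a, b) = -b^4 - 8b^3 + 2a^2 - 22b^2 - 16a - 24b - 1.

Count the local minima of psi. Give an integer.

psi separates as a function of a plus a function of b, so ∇psi=0 decouples.
∂psi/∂a = 4(a - 4) = 0 at a ∈ {4}; ∂psi/∂b = -4(b + 1)(b + 2)(b + 3) = 0 at b ∈ {-3, -2, -1}.
The Hessian is diagonal: diag(psi_aa, psi_bb). Second derivatives: psi_aa(4)=4; psi_bb(-3)=-8, psi_bb(-2)=4, psi_bb(-1)=-8.
Local minima occur where both diagonal entries positive: (4, -2). Count: 1.

1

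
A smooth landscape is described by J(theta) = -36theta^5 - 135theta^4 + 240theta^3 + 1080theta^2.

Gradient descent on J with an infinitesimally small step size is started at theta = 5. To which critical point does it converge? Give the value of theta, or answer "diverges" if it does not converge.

diverges

J'(theta) = -180theta(theta - 2)(theta + 2)(theta + 3), so J'(5) = -151200.
Gradient descent moves in the -J' direction, i.e. theta is increasing.
There is no critical point above theta=5, and J' keeps the same sign, so the iterate runs off to +∞.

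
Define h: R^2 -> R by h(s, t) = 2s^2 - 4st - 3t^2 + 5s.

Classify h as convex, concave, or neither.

h is quadratic, so its Hessian is the constant matrix H = [[4, -4], [-4, -6]].
det(H) = -40, tr(H) = -2.
det(H) < 0, so H is indefinite: neither convex nor concave.

neither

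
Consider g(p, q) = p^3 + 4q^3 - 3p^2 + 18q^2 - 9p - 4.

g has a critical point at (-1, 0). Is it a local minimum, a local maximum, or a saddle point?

saddle point

The mixed partial ∂²g/∂p∂q is 0, so the Hessian at any point is diag(g_pp, g_qq) = diag(6(p - 1), 12(2q + 3)).
At (-1, 0): H = diag(-12, 36).
The eigenvalues have opposite signs, so H is indefinite: a saddle point.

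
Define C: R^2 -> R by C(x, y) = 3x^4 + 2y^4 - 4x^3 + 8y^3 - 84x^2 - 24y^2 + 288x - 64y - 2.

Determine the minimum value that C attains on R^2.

C(x,y) separates as P(x) + Q(y) − 2, so its minimum is min P + min Q − 2.
P'(x) = 12(x - 3)(x - 2)(x + 4) vanishes at x ∈ {-4, 2, 3}; Q'(y) = 8(y - 2)(y + 1)(y + 4) vanishes at y ∈ {-4, -1, 2}.
Local minima of P (where P''>0): P(-4)=-1472, P(3)=243. Local minima of Q: Q(-4)=-128, Q(2)=-128.
So the global minimum of C is P(-4) + Q(-4) − 2 = -1472 − 128 − 2 = -1602, attained at (-4, -4).

-1602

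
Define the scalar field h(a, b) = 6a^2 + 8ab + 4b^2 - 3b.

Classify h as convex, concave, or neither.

convex

h is quadratic, so its Hessian is the constant matrix H = [[12, 8], [8, 8]].
det(H) = 32, tr(H) = 20.
det(H) > 0 and tr(H) > 0, so H is positive definite everywhere: convex.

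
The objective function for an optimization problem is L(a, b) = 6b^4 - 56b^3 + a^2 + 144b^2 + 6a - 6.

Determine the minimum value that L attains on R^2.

-15

L(a,b) separates as P(a) + Q(b) − 6, so its minimum is min P + min Q − 6.
P'(a) = 2a + 6 vanishes at a ∈ {-3}; Q'(b) = 24b(b - 4)(b - 3) vanishes at b ∈ {0, 3, 4}.
Local minima of P (where P''>0): P(-3)=-9. Local minima of Q: Q(0)=0, Q(4)=256.
So the global minimum of L is P(-3) + Q(0) − 6 = -9 + 0 − 6 = -15, attained at (-3, 0).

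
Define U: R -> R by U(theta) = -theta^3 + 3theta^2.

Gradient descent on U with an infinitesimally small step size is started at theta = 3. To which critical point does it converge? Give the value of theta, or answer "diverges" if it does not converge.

diverges

U'(theta) = -3theta(theta - 2), so U'(3) = -9.
Gradient descent moves in the -U' direction, i.e. theta is increasing.
There is no critical point above theta=3, and U' keeps the same sign, so the iterate runs off to +∞.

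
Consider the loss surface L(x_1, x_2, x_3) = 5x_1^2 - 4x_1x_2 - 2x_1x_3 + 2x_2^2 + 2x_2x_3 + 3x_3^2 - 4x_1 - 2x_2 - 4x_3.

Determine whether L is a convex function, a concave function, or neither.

convex

L is quadratic, so its Hessian is the constant matrix H = [[10, -4, -2], [-4, 4, 2], [-2, 2, 6]].
Leading principal minors: 10, 24, 120.
All positive ⇒ H ≻ 0 ⇒ convex.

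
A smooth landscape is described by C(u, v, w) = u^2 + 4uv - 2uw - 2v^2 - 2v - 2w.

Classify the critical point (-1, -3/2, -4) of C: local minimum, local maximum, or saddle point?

The Hessian is constant: H = [[2, 4, -2], [4, -4, 0], [-2, 0, 0]].
Leading principal minors: Δ₁ = 2, Δ₂ = -24, Δ₃ = 16.
The minors fit neither the all-positive nor the alternating-sign pattern, so H is indefinite: a saddle point.

saddle point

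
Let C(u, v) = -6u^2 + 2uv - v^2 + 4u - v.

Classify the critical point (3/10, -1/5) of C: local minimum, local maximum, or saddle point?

local maximum

The Hessian of C is constant: H = [[-12, 2], [2, -2]].
det(H) = (-12)·(-2) − 2² = 20.
det(H) > 0 and tr(H) = -14 < 0, so H is negative definite and the point is a local maximum.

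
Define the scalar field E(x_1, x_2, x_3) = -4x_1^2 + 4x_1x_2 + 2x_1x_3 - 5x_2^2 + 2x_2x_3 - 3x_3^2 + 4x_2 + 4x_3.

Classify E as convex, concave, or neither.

E is quadratic, so its Hessian is the constant matrix H = [[-8, 4, 2], [4, -10, 2], [2, 2, -6]].
Leading principal minors: -8, 64, -280.
Signs alternate −, +, − ⇒ H ≺ 0 ⇒ concave.

concave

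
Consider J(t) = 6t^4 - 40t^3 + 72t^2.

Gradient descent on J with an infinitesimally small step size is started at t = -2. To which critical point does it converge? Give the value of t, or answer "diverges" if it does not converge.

0

J'(t) = 24t(t - 3)(t - 2), so J'(-2) = -960.
Gradient descent moves in the -J' direction, i.e. t is increasing.
The nearest critical point in that direction is t = 0, where J'' = 144 > 0 (a local minimum). The iterate converges there.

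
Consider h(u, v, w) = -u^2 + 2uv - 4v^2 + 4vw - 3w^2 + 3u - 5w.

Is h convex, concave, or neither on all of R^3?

h is quadratic, so its Hessian is the constant matrix H = [[-2, 2, 0], [2, -8, 4], [0, 4, -6]].
Leading principal minors: -2, 12, -40.
Signs alternate −, +, − ⇒ H ≺ 0 ⇒ concave.

concave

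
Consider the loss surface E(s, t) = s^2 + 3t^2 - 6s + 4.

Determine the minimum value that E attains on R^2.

E(s,t) separates as P(s) + Q(t) + 4, so its minimum is min P + min Q + 4.
P'(s) = 2s - 6 vanishes at s ∈ {3}; Q'(t) = 6t vanishes at t ∈ {0}.
Local minima of P (where P''>0): P(3)=-9. Local minima of Q: Q(0)=0.
So the global minimum of E is P(3) + Q(0) + 4 = -9 + 0 + 4 = -5, attained at (3, 0).

-5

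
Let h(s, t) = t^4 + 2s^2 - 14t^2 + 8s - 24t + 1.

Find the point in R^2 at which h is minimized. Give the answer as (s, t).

(-2, 3)

h(s,t) separates as P(s) + Q(t) + 1, so its minimum is min P + min Q + 1.
P'(s) = 4s + 8 vanishes at s ∈ {-2}; Q'(t) = 4(t - 3)(t + 1)(t + 2) vanishes at t ∈ {-2, -1, 3}.
Local minima of P (where P''>0): P(-2)=-8. Local minima of Q: Q(-2)=8, Q(3)=-117.
So the global minimum of h is P(-2) + Q(3) + 1 = -8 − 117 + 1 = -124, attained at (-2, 3).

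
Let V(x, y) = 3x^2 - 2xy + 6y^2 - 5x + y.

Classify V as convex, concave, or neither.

convex

V is quadratic, so its Hessian is the constant matrix H = [[6, -2], [-2, 12]].
det(H) = 68, tr(H) = 18.
det(H) > 0 and tr(H) > 0, so H is positive definite everywhere: convex.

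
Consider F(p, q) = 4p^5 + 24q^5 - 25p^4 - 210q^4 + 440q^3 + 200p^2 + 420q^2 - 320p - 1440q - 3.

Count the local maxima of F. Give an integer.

4

F separates as a function of p plus a function of q, so ∇F=0 decouples.
∂F/∂p = 20(p - 4)(p - 2)(p - 1)(p + 2) = 0 at p ∈ {-2, 1, 2, 4}; ∂F/∂q = 120(q - 4)(q - 3)(q - 1)(q + 1) = 0 at q ∈ {-1, 1, 3, 4}.
The Hessian is diagonal: diag(F_pp, F_qq). Second derivatives: F_pp(-2)=-1440, F_pp(1)=180, F_pp(2)=-160, F_pp(4)=720; F_qq(-1)=-4800, F_qq(1)=1440, F_qq(3)=-960, F_qq(4)=1800.
Local maxima occur where both diagonal entries negative: (-2, -1), (-2, 3), (2, -1), (2, 3). Count: 4.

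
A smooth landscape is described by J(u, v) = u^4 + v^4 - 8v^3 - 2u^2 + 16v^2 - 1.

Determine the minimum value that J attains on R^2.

J(u,v) separates as P(u) + Q(v) − 1, so its minimum is min P + min Q − 1.
P'(u) = 4u(u - 1)(u + 1) vanishes at u ∈ {-1, 0, 1}; Q'(v) = 4v(v - 4)(v - 2) vanishes at v ∈ {0, 2, 4}.
Local minima of P (where P''>0): P(-1)=-1, P(1)=-1. Local minima of Q: Q(0)=0, Q(4)=0.
So the global minimum of J is P(-1) + Q(0) − 1 = -1 + 0 − 1 = -2, attained at (-1, 0).

-2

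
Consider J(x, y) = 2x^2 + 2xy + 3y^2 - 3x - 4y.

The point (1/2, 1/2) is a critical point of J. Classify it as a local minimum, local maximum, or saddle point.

The Hessian of J is constant: H = [[4, 2], [2, 6]].
det(H) = 4·6 − 2² = 20.
det(H) > 0 and tr(H) = 10 > 0, so H is positive definite and the point is a local minimum.

local minimum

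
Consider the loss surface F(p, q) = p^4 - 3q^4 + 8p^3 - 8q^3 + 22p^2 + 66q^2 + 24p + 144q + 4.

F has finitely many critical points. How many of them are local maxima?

2

F separates as a function of p plus a function of q, so ∇F=0 decouples.
∂F/∂p = 4(p + 1)(p + 2)(p + 3) = 0 at p ∈ {-3, -2, -1}; ∂F/∂q = -12(q - 3)(q + 1)(q + 4) = 0 at q ∈ {-4, -1, 3}.
The Hessian is diagonal: diag(F_pp, F_qq). Second derivatives: F_pp(-3)=8, F_pp(-2)=-4, F_pp(-1)=8; F_qq(-4)=-252, F_qq(-1)=144, F_qq(3)=-336.
Local maxima occur where both diagonal entries negative: (-2, -4), (-2, 3). Count: 2.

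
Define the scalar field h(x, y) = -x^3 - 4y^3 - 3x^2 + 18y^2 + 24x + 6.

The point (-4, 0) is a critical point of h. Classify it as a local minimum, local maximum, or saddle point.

The mixed partial ∂²h/∂x∂y is 0, so the Hessian at any point is diag(h_xx, h_yy) = diag(-6(x + 1), 12(-2y + 3)).
At (-4, 0): H = diag(18, 36).
Both eigenvalues are positive, so H is positive definite: a local minimum.

local minimum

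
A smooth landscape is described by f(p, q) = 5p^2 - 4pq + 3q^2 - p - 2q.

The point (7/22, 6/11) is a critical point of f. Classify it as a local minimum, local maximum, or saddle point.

local minimum

The Hessian of f is constant: H = [[10, -4], [-4, 6]].
det(H) = 10·6 − (-4)² = 44.
det(H) > 0 and tr(H) = 16 > 0, so H is positive definite and the point is a local minimum.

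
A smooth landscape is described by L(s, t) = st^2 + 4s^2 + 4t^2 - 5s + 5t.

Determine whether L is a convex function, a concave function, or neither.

The term st^2 is cubic, so the Hessian is not constant.
∂²L/∂t² = 2s + 8, which takes both signs as s varies (negative for sufficiently negative s). A diagonal entry of the Hessian changing sign means the Hessian is neither positive- nor negative-semidefinite on all of R^2.

neither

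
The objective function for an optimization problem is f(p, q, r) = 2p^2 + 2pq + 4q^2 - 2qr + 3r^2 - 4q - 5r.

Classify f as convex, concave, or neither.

convex

f is quadratic, so its Hessian is the constant matrix H = [[4, 2, 0], [2, 8, -2], [0, -2, 6]].
Leading principal minors: 4, 28, 152.
All positive ⇒ H ≻ 0 ⇒ convex.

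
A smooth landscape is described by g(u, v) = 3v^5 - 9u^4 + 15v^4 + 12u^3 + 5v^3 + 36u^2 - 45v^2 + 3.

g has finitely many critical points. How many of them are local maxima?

4

g separates as a function of u plus a function of v, so ∇g=0 decouples.
∂g/∂u = -36u(u - 2)(u + 1) = 0 at u ∈ {-1, 0, 2}; ∂g/∂v = 15v(v - 1)(v + 2)(v + 3) = 0 at v ∈ {-3, -2, 0, 1}.
The Hessian is diagonal: diag(g_uu, g_vv). Second derivatives: g_uu(-1)=-108, g_uu(0)=72, g_uu(2)=-216; g_vv(-3)=-180, g_vv(-2)=90, g_vv(0)=-90, g_vv(1)=180.
Local maxima occur where both diagonal entries negative: (-1, -3), (-1, 0), (2, -3), (2, 0). Count: 4.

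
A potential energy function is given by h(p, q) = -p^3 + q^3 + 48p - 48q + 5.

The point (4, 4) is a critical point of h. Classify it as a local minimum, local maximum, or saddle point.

saddle point

The mixed partial ∂²h/∂p∂q is 0, so the Hessian at any point is diag(h_pp, h_qq) = diag(-6p, 6q).
At (4, 4): H = diag(-24, 24).
The eigenvalues have opposite signs, so H is indefinite: a saddle point.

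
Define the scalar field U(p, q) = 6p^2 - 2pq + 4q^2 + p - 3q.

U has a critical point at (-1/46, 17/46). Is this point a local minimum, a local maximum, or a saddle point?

local minimum

The Hessian of U is constant: H = [[12, -2], [-2, 8]].
det(H) = 12·8 − (-2)² = 92.
det(H) > 0 and tr(H) = 20 > 0, so H is positive definite and the point is a local minimum.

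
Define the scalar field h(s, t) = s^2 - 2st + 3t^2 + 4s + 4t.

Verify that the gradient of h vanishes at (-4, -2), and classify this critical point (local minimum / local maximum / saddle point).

∇h = (2s - 2t + 4, -2s + 6t + 4); substituting (-4, -2) gives ∇h = (0, 0), so (-4, -2) is indeed a critical point.
The Hessian of h is constant: H = [[2, -2], [-2, 6]].
det(H) = 2·6 − (-2)² = 8.
det(H) > 0 and tr(H) = 8 > 0, so H is positive definite and the point is a local minimum.

local minimum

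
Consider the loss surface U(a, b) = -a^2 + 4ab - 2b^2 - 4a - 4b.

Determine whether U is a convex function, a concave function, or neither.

neither

U is quadratic, so its Hessian is the constant matrix H = [[-2, 4], [4, -4]].
det(H) = -8, tr(H) = -6.
det(H) < 0, so H is indefinite: neither convex nor concave.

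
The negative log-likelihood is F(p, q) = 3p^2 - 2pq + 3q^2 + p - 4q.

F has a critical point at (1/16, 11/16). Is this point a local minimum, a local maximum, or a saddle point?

local minimum

The Hessian of F is constant: H = [[6, -2], [-2, 6]].
det(H) = 6·6 − (-2)² = 32.
det(H) > 0 and tr(H) = 12 > 0, so H is positive definite and the point is a local minimum.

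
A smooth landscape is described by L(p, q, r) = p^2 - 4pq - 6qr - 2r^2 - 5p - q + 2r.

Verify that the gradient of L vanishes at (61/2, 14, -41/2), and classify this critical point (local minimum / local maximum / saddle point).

saddle point

∇L = (2p - 4q - 5, -4p - 6r - 1, -6q - 4r + 2); substituting (61/2, 14, -41/2) gives ∇L = (0, 0, 0), so (61/2, 14, -41/2) is indeed a critical point.
The Hessian is constant: H = [[2, -4, 0], [-4, 0, -6], [0, -6, -4]].
Leading principal minors: Δ₁ = 2, Δ₂ = -16, Δ₃ = -8.
The minors fit neither the all-positive nor the alternating-sign pattern, so H is indefinite: a saddle point.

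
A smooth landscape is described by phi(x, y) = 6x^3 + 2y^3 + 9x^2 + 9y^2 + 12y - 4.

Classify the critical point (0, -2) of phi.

saddle point

The mixed partial ∂²phi/∂x∂y is 0, so the Hessian at any point is diag(phi_xx, phi_yy) = diag(18(2x + 1), 6(2y + 3)).
At (0, -2): H = diag(18, -6).
The eigenvalues have opposite signs, so H is indefinite: a saddle point.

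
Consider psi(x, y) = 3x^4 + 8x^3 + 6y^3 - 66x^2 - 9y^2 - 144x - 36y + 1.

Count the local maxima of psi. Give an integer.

1

psi separates as a function of x plus a function of y, so ∇psi=0 decouples.
∂psi/∂x = 12(x - 3)(x + 1)(x + 4) = 0 at x ∈ {-4, -1, 3}; ∂psi/∂y = 18(y - 2)(y + 1) = 0 at y ∈ {-1, 2}.
The Hessian is diagonal: diag(psi_xx, psi_yy). Second derivatives: psi_xx(-4)=252, psi_xx(-1)=-144, psi_xx(3)=336; psi_yy(-1)=-54, psi_yy(2)=54.
Local maxima occur where both diagonal entries negative: (-1, -1). Count: 1.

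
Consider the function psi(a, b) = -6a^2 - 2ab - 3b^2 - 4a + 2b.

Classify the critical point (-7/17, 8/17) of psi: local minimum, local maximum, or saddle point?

local maximum

The Hessian of psi is constant: H = [[-12, -2], [-2, -6]].
det(H) = (-12)·(-6) − (-2)² = 68.
det(H) > 0 and tr(H) = -18 < 0, so H is negative definite and the point is a local maximum.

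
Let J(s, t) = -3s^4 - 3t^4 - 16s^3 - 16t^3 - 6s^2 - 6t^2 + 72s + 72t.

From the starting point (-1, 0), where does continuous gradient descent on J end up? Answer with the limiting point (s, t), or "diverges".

(-2, -2)

J is separable, so gradient descent decouples: s follows -∂J/∂s, t follows -∂J/∂t.
∂J/∂s = -12(s - 1)(s + 2)(s + 3); at s=-1 this is 48, so s decreases.
∂J/∂t = -12(t - 1)(t + 2)(t + 3); at t=0 this is 72, so t decreases.
s converges to its nearest critical value -2 (a local min of the s-part); t converges to -2. The iterate converges to (-2, -2).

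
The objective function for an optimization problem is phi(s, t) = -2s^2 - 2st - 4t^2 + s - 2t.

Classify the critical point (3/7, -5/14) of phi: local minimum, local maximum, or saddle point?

The Hessian of phi is constant: H = [[-4, -2], [-2, -8]].
det(H) = (-4)·(-8) − (-2)² = 28.
det(H) > 0 and tr(H) = -12 < 0, so H is negative definite and the point is a local maximum.

local maximum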